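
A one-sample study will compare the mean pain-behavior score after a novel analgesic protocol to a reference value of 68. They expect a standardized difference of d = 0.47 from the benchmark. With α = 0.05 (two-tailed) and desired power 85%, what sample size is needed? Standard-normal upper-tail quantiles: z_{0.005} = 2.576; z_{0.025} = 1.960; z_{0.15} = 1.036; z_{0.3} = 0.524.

n = 41

For a one-sample test: n = ((z_{α/2} + z_β) / d)².
z_{α/2} + z_β = 1.960 + 1.036 = 2.996.
n = (2.996 / 0.47)² = 6.374² = 40.63.
Round up.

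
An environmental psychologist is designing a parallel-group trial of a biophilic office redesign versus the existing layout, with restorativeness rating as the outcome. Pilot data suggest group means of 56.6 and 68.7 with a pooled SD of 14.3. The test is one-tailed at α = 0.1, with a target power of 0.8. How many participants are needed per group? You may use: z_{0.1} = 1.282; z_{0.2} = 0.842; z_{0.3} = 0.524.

n = 13 per group

Cohen's d = |M₁ − M₂| / SD_pooled = |56.6 − 68.7| / 14.3 = 12.1 / 14.3 = 0.846.
For two independent groups with equal n: n = 2·((z_{α} + z_β) / d)².
z_{α} + z_β = 1.282 + 0.842 = 2.124.
n = 2 × (2.124 / 0.846)² = 2 × 2.511² = 2 × 6.30 = 12.6.
Round up to the next whole participant.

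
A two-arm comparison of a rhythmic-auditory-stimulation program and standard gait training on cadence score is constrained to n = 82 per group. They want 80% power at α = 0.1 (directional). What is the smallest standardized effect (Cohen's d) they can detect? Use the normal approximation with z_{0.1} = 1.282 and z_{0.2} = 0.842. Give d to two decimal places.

For two independent groups of n = 82 each: d_min = (z_{α} + z_β)·√(2/n).
z-sum = 1.282 + 0.842 = 2.124.
d_min = 2.124 × √(2/82) = 2.124 × 0.1562 = 0.332.

d_min ≈ 0.33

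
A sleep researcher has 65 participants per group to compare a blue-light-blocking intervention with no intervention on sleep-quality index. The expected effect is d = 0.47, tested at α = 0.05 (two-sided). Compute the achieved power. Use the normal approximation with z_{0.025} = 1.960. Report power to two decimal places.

power ≈ 0.76

For two equal groups, power = Φ(d·√(n/2) − z_{α/2}).
d·√(n/2) = 0.47 × √(65/2) = 0.47 × 5.701 = 2.679.
z_β = 2.679 − 1.960 = 0.719.
Power = Φ(0.719) = 0.764.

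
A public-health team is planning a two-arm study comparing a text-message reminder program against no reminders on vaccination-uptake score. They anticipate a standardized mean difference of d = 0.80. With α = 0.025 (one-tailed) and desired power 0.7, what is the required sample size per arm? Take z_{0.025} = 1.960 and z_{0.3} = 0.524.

For two independent groups with equal n: n = 2·((z_{α} + z_β) / d)².
z_{α} + z_β = 1.960 + 0.524 = 2.484.
n = 2 × (2.484 / 0.80)² = 2 × 3.105² = 2 × 9.64 = 19.3.
Round up to the next whole participant.

n = 20 per group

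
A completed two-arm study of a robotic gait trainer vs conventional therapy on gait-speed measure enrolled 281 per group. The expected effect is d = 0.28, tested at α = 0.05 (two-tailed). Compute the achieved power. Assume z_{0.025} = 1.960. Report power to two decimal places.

For two equal groups, power = Φ(d·√(n/2) − z_{α/2}).
d·√(n/2) = 0.28 × √(281/2) = 0.28 × 11.853 = 3.319.
z_β = 3.319 − 1.960 = 1.359.
Power = Φ(1.359) = 0.913.

power ≈ 0.91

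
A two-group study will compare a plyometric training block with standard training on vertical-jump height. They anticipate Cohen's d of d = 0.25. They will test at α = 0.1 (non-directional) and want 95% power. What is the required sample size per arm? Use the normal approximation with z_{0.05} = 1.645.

For two independent groups with equal n: n = 2·((z_{α/2} + z_β) / d)².
z_{α/2} + z_β = 1.645 + 1.645 = 3.290.
n = 2 × (3.290 / 0.25)² = 2 × 13.160² = 2 × 173.19 = 346.4.
Round up to the next whole participant.

n = 347 per group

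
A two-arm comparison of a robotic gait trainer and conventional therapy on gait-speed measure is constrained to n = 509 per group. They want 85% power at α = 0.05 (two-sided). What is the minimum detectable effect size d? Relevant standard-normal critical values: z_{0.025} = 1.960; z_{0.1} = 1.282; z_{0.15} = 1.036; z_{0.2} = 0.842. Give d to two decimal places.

d_min ≈ 0.19

For two independent groups of n = 509 each: d_min = (z_{α/2} + z_β)·√(2/n).
z-sum = 1.960 + 1.036 = 2.996.
d_min = 2.996 × √(2/509) = 2.996 × 0.0627 = 0.188.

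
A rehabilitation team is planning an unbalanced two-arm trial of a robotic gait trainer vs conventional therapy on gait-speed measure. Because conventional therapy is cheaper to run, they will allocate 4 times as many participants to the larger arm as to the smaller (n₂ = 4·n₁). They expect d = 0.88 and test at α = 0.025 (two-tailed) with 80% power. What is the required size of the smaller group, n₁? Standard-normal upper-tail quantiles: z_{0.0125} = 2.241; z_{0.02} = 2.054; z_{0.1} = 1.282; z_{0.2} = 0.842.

With allocation ratio k = n₂/n₁ = 4, Var(x̄₁−x̄₂) = σ²(1/n₁ + 1/(k·n₁)) = σ²·(k+1)/(k·n₁).
So n₁ = (1 + 1/k)·((z_{α/2} + z_β)/d)² = 1.250 × (3.083/0.88)².
n₁ = 1.250 × 12.27 = 15.3.
Round up: n₁ = 16, giving n₂ = 4 × 16 = 64.

n₁ = 16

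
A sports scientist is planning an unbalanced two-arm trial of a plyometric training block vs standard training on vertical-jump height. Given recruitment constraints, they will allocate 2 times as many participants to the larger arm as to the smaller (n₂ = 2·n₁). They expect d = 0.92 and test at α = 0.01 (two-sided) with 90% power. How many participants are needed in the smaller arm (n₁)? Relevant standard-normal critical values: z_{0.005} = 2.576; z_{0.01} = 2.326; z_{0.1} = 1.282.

With allocation ratio k = n₂/n₁ = 2, Var(x̄₁−x̄₂) = σ²(1/n₁ + 1/(k·n₁)) = σ²·(k+1)/(k·n₁).
So n₁ = (1 + 1/k)·((z_{α/2} + z_β)/d)² = 1.500 × (3.858/0.92)².
n₁ = 1.500 × 17.59 = 26.4.
Round up: n₁ = 27, giving n₂ = 2 × 27 = 54.

n₁ = 27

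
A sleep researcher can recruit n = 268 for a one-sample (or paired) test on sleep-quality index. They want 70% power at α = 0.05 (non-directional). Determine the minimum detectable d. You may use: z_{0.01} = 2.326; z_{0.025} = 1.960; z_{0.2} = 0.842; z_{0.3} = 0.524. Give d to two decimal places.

d_min ≈ 0.15

For a single sample (or paired design) of n = 268: d_min = (z_{α/2} + z_β)/√n.
z-sum = 1.960 + 0.524 = 2.484.
d_min = 2.484 / √268 = 2.484 / 16.371 = 0.152.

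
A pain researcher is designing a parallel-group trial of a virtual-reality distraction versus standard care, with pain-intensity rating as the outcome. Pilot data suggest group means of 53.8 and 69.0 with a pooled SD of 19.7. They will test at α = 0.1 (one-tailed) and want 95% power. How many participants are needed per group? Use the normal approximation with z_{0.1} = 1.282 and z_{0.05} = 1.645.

n = 29 per group

Cohen's d = |M₁ − M₂| / SD_pooled = |53.8 − 69.0| / 19.7 = 15.2 / 19.7 = 0.772.
For two independent groups with equal n: n = 2·((z_{α} + z_β) / d)².
z_{α} + z_β = 1.282 + 1.645 = 2.927.
n = 2 × (2.927 / 0.772)² = 2 × 3.791² = 2 × 14.38 = 28.8.
Round up to the next whole participant.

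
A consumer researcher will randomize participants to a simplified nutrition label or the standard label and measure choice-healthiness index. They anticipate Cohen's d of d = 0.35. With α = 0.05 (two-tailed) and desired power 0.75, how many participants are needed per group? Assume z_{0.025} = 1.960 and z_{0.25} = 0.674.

For two independent groups with equal n: n = 2·((z_{α/2} + z_β) / d)².
z_{α/2} + z_β = 1.960 + 0.674 = 2.634.
n = 2 × (2.634 / 0.35)² = 2 × 7.526² = 2 × 56.64 = 113.3.
Round up to the next whole participant.

n = 114 per group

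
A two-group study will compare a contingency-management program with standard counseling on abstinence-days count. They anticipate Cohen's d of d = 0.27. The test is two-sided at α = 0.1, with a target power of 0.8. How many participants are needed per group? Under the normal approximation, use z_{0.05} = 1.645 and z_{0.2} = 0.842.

For two independent groups with equal n: n = 2·((z_{α/2} + z_β) / d)².
z_{α/2} + z_β = 1.645 + 0.842 = 2.487.
n = 2 × (2.487 / 0.27)² = 2 × 9.211² = 2 × 84.84 = 169.7.
Round up to the next whole participant.

n = 170 per group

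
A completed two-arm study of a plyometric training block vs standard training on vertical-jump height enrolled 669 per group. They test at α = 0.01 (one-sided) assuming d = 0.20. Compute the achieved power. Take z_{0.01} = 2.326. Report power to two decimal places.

For two equal groups, power = Φ(d·√(n/2) − z_{α}).
d·√(n/2) = 0.20 × √(669/2) = 0.20 × 18.289 = 3.658.
z_β = 3.658 − 2.326 = 1.332.
Power = Φ(1.332) = 0.909.

power ≈ 0.91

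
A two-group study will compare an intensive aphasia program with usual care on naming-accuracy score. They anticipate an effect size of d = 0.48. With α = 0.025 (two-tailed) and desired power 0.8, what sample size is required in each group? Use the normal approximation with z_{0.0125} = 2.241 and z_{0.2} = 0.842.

For two independent groups with equal n: n = 2·((z_{α/2} + z_β) / d)².
z_{α/2} + z_β = 2.241 + 0.842 = 3.083.
n = 2 × (3.083 / 0.48)² = 2 × 6.423² = 2 × 41.25 = 82.5.
Round up to the next whole participant.

n = 83 per group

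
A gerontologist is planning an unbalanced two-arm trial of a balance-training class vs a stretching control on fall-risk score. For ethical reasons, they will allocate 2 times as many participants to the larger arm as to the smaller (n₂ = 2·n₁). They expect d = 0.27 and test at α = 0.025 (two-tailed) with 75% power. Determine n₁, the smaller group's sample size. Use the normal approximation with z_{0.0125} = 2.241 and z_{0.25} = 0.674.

n₁ = 175

With allocation ratio k = n₂/n₁ = 2, Var(x̄₁−x̄₂) = σ²(1/n₁ + 1/(k·n₁)) = σ²·(k+1)/(k·n₁).
So n₁ = (1 + 1/k)·((z_{α/2} + z_β)/d)² = 1.500 × (2.915/0.27)².
n₁ = 1.500 × 116.56 = 174.8.
Round up: n₁ = 175, giving n₂ = 2 × 175 = 350.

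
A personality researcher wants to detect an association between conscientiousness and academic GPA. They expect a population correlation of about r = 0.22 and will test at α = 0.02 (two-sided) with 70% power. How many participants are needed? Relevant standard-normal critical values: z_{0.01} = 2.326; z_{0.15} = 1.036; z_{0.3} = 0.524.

Fisher's z: C = ½·ln((1+r)/(1−r)) = ½·ln(1.5641) = 0.2237.
n = ((z_{α/2} + z_β)/C)² + 3.
(2.326 + 0.524) / 0.2237 = 2.850 / 0.2237 = 12.740.
n = 12.740² + 3 = 162.31 + 3 = 165.3.
Round up.

n = 166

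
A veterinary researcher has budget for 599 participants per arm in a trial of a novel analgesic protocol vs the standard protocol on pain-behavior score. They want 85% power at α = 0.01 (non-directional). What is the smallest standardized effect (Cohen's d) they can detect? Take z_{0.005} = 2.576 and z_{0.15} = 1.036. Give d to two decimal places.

d_min ≈ 0.21

For two independent groups of n = 599 each: d_min = (z_{α/2} + z_β)·√(2/n).
z-sum = 2.576 + 1.036 = 3.612.
d_min = 3.612 × √(2/599) = 3.612 × 0.0578 = 0.209.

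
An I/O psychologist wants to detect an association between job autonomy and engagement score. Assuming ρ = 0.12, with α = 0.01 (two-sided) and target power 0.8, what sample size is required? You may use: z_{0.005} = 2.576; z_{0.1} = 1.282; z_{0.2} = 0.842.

Fisher's z: C = ½·ln((1+r)/(1−r)) = ½·ln(1.2727) = 0.1206.
n = ((z_{α/2} + z_β)/C)² + 3.
(2.576 + 0.842) / 0.1206 = 3.418 / 0.1206 = 28.342.
n = 28.342² + 3 = 803.25 + 3 = 806.2.
Round up.

n = 807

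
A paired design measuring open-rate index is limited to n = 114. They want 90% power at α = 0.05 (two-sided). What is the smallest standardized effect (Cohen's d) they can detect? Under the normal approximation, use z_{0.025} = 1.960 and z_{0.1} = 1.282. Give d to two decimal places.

d_min ≈ 0.30

For a single sample (or paired design) of n = 114: d_min = (z_{α/2} + z_β)/√n.
z-sum = 1.960 + 1.282 = 3.242.
d_min = 3.242 / √114 = 3.242 / 10.677 = 0.304.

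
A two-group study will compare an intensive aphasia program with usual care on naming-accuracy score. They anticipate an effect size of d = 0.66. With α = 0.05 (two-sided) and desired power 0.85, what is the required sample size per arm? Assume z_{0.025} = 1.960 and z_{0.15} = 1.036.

n = 42 per group

For two independent groups with equal n: n = 2·((z_{α/2} + z_β) / d)².
z_{α/2} + z_β = 1.960 + 1.036 = 2.996.
n = 2 × (2.996 / 0.66)² = 2 × 4.539² = 2 × 20.61 = 41.2.
Round up to the next whole participant.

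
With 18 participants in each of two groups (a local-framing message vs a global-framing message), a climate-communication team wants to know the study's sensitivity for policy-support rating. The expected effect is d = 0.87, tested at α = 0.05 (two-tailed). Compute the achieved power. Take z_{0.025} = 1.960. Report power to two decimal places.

For two equal groups, power = Φ(d·√(n/2) − z_{α/2}).
d·√(n/2) = 0.87 × √(18/2) = 0.87 × 3.000 = 2.610.
z_β = 2.610 − 1.960 = 0.650.
Power = Φ(0.650) = 0.742.

power ≈ 0.74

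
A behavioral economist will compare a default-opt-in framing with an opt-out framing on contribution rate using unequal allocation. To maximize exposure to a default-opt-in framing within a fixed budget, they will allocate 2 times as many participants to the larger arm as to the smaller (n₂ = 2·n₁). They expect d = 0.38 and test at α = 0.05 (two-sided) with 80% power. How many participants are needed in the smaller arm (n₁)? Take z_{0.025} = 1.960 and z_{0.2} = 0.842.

With allocation ratio k = n₂/n₁ = 2, Var(x̄₁−x̄₂) = σ²(1/n₁ + 1/(k·n₁)) = σ²·(k+1)/(k·n₁).
So n₁ = (1 + 1/k)·((z_{α/2} + z_β)/d)² = 1.500 × (2.802/0.38)².
n₁ = 1.500 × 54.37 = 81.6.
Round up: n₁ = 82, giving n₂ = 2 × 82 = 164.

n₁ = 82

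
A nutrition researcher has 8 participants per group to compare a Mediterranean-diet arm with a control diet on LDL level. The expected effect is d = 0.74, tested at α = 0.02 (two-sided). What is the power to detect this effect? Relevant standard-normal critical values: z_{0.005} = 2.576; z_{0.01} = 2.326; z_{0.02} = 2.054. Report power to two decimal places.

power ≈ 0.20

For two equal groups, power = Φ(d·√(n/2) − z_{α/2}).
d·√(n/2) = 0.74 × √(8/2) = 0.74 × 2.000 = 1.480.
z_β = 1.480 − 2.326 = -0.846.
Power = Φ(-0.846) = 0.199.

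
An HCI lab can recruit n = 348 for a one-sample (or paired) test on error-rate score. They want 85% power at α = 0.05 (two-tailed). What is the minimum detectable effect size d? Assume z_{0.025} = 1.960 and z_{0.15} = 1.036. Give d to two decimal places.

d_min ≈ 0.16

For a single sample (or paired design) of n = 348: d_min = (z_{α/2} + z_β)/√n.
z-sum = 1.960 + 1.036 = 2.996.
d_min = 2.996 / √348 = 2.996 / 18.655 = 0.161.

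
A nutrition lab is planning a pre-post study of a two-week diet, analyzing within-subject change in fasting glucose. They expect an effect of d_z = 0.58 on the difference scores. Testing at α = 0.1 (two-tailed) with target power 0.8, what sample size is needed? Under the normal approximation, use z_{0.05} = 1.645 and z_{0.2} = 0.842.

For a paired (one-sample on differences) test: n = ((z_{α/2} + z_β) / d)².
z_{α/2} + z_β = 1.645 + 0.842 = 2.487.
n = (2.487 / 0.58)² = 4.288² = 18.39.
Round up.

n = 19 pairs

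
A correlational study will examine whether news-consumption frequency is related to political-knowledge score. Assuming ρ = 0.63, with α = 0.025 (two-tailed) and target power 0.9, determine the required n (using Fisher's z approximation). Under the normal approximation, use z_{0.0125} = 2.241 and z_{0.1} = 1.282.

n = 26

Fisher's z: C = ½·ln((1+r)/(1−r)) = ½·ln(4.4054) = 0.7414.
n = ((z_{α/2} + z_β)/C)² + 3.
(2.241 + 1.282) / 0.7414 = 3.523 / 0.7414 = 4.752.
n = 4.752² + 3 = 22.58 + 3 = 25.6.
Round up.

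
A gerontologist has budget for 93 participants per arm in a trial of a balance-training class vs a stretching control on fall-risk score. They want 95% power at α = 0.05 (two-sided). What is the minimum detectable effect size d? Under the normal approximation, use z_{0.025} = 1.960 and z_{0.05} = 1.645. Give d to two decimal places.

d_min ≈ 0.53

For two independent groups of n = 93 each: d_min = (z_{α/2} + z_β)·√(2/n).
z-sum = 1.960 + 1.645 = 3.605.
d_min = 3.605 × √(2/93) = 3.605 × 0.1466 = 0.529.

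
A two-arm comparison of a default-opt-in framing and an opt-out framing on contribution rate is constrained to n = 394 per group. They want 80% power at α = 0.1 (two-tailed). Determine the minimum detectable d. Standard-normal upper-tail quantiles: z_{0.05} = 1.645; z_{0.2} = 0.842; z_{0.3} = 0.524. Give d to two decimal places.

For two independent groups of n = 394 each: d_min = (z_{α/2} + z_β)·√(2/n).
z-sum = 1.645 + 0.842 = 2.487.
d_min = 2.487 × √(2/394) = 2.487 × 0.0712 = 0.177.

d_min ≈ 0.18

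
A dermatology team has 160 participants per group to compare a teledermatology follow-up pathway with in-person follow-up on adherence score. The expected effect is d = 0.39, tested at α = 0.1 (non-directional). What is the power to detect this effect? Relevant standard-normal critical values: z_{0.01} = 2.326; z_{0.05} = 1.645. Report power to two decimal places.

power ≈ 0.97

For two equal groups, power = Φ(d·√(n/2) − z_{α/2}).
d·√(n/2) = 0.39 × √(160/2) = 0.39 × 8.944 = 3.488.
z_β = 3.488 − 1.645 = 1.843.
Power = Φ(1.843) = 0.967.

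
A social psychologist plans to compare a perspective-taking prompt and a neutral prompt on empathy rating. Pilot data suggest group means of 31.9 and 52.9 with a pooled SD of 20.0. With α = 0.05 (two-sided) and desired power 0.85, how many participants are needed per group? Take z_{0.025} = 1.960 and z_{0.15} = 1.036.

n = 17 per group

Cohen's d = |M₁ − M₂| / SD_pooled = |31.9 − 52.9| / 20.0 = 21.0 / 20.0 = 1.050.
For two independent groups with equal n: n = 2·((z_{α/2} + z_β) / d)².
z_{α/2} + z_β = 1.960 + 1.036 = 2.996.
n = 2 × (2.996 / 1.050)² = 2 × 2.853² = 2 × 8.14 = 16.3.
Round up to the next whole participant.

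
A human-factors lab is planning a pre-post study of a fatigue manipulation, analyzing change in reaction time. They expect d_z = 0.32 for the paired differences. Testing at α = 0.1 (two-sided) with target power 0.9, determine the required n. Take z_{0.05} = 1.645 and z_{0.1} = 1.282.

n = 84 pairs

For a paired (one-sample on differences) test: n = ((z_{α/2} + z_β) / d)².
z_{α/2} + z_β = 1.645 + 1.282 = 2.927.
n = (2.927 / 0.32)² = 9.147² = 83.67.
Round up.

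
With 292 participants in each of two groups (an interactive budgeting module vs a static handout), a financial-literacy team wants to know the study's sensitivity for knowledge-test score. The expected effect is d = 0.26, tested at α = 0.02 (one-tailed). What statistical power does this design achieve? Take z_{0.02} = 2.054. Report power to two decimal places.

For two equal groups, power = Φ(d·√(n/2) − z_{α}).
d·√(n/2) = 0.26 × √(292/2) = 0.26 × 12.083 = 3.142.
z_β = 3.142 − 2.054 = 1.088.
Power = Φ(1.088) = 0.862.

power ≈ 0.86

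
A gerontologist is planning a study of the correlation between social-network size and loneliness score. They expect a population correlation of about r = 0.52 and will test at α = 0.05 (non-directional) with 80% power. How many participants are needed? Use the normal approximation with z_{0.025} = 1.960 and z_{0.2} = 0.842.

Fisher's z: C = ½·ln((1+r)/(1−r)) = ½·ln(3.1667) = 0.5763.
n = ((z_{α/2} + z_β)/C)² + 3.
(1.960 + 0.842) / 0.5763 = 2.802 / 0.5763 = 4.862.
n = 4.862² + 3 = 23.64 + 3 = 26.6.
Round up.

n = 27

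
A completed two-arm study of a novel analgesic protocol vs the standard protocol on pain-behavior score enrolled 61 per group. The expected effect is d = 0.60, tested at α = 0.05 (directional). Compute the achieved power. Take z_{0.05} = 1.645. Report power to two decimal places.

power ≈ 0.95

For two equal groups, power = Φ(d·√(n/2) − z_{α}).
d·√(n/2) = 0.60 × √(61/2) = 0.60 × 5.523 = 3.314.
z_β = 3.314 − 1.645 = 1.669.
Power = Φ(1.669) = 0.952.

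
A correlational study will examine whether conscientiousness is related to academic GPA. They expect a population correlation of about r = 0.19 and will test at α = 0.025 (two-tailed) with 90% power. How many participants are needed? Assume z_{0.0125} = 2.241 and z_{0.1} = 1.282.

n = 339

Fisher's z: C = ½·ln((1+r)/(1−r)) = ½·ln(1.4691) = 0.1923.
n = ((z_{α/2} + z_β)/C)² + 3.
(2.241 + 1.282) / 0.1923 = 3.523 / 0.1923 = 18.320.
n = 18.320² + 3 = 335.63 + 3 = 338.6.
Round up.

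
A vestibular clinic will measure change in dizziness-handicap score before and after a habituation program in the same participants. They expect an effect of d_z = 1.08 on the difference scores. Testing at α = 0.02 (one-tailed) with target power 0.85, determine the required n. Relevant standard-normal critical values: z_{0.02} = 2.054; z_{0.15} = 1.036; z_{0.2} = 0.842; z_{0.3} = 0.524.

n = 9 pairs

For a paired (one-sample on differences) test: n = ((z_{α} + z_β) / d)².
z_{α} + z_β = 2.054 + 1.036 = 3.090.
n = (3.090 / 1.08)² = 2.861² = 8.19.
Round up.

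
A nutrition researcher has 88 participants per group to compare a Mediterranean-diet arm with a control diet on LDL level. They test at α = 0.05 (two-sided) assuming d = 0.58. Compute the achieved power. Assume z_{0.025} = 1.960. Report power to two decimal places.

For two equal groups, power = Φ(d·√(n/2) − z_{α/2}).
d·√(n/2) = 0.58 × √(88/2) = 0.58 × 6.633 = 3.847.
z_β = 3.847 − 1.960 = 1.887.
Power = Φ(1.887) = 0.970.

power ≈ 0.97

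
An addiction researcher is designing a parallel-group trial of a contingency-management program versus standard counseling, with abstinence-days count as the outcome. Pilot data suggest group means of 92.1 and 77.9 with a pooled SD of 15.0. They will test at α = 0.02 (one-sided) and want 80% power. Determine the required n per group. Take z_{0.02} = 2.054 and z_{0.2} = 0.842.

Cohen's d = |M₁ − M₂| / SD_pooled = |92.1 − 77.9| / 15.0 = 14.2 / 15.0 = 0.947.
For two independent groups with equal n: n = 2·((z_{α} + z_β) / d)².
z_{α} + z_β = 2.054 + 0.842 = 2.896.
n = 2 × (2.896 / 0.947)² = 2 × 3.058² = 2 × 9.35 = 18.7.
Round up to the next whole participant.

n = 19 per group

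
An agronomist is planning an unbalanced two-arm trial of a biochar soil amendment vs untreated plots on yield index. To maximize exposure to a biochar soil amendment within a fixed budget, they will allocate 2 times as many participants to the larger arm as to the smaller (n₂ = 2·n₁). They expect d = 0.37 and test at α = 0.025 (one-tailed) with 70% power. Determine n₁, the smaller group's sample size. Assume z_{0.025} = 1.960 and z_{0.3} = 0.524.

n₁ = 68

With allocation ratio k = n₂/n₁ = 2, Var(x̄₁−x̄₂) = σ²(1/n₁ + 1/(k·n₁)) = σ²·(k+1)/(k·n₁).
So n₁ = (1 + 1/k)·((z_{α} + z_β)/d)² = 1.500 × (2.484/0.37)².
n₁ = 1.500 × 45.07 = 67.6.
Round up: n₁ = 68, giving n₂ = 2 × 68 = 136.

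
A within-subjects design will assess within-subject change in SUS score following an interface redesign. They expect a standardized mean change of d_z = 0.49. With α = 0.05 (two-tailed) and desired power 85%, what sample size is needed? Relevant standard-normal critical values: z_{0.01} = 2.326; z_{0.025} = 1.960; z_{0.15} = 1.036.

For a paired (one-sample on differences) test: n = ((z_{α/2} + z_β) / d)².
z_{α/2} + z_β = 1.960 + 1.036 = 2.996.
n = (2.996 / 0.49)² = 6.114² = 37.38.
Round up.

n = 38 pairs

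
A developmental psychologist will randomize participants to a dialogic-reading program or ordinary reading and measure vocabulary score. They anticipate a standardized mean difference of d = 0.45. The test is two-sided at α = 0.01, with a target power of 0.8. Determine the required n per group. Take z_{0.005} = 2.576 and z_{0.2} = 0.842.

n = 116 per group

For two independent groups with equal n: n = 2·((z_{α/2} + z_β) / d)².
z_{α/2} + z_β = 2.576 + 0.842 = 3.418.
n = 2 × (3.418 / 0.45)² = 2 × 7.596² = 2 × 57.69 = 115.4.
Round up to the next whole participant.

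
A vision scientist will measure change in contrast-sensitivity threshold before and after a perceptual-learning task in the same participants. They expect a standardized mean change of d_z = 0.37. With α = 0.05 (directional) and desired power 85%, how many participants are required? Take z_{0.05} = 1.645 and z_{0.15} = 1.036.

For a paired (one-sample on differences) test: n = ((z_{α} + z_β) / d)².
z_{α} + z_β = 1.645 + 1.036 = 2.681.
n = (2.681 / 0.37)² = 7.246² = 52.50.
Round up.

n = 53 pairs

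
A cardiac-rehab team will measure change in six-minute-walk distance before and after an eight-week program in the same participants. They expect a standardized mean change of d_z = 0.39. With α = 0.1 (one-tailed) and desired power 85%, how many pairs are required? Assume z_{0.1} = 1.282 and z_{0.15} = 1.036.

n = 36 pairs

For a paired (one-sample on differences) test: n = ((z_{α} + z_β) / d)².
z_{α} + z_β = 1.282 + 1.036 = 2.318.
n = (2.318 / 0.39)² = 5.944² = 35.33.
Round up.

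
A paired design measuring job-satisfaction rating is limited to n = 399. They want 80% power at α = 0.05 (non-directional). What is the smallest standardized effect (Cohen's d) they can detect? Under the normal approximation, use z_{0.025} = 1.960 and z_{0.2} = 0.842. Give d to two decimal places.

For a single sample (or paired design) of n = 399: d_min = (z_{α/2} + z_β)/√n.
z-sum = 1.960 + 0.842 = 2.802.
d_min = 2.802 / √399 = 2.802 / 19.975 = 0.140.

d_min ≈ 0.14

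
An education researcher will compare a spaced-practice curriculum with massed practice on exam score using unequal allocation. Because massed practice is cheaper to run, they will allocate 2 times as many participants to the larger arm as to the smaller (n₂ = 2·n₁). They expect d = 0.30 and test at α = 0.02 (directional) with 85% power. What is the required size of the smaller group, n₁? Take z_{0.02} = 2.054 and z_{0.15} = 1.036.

n₁ = 160

With allocation ratio k = n₂/n₁ = 2, Var(x̄₁−x̄₂) = σ²(1/n₁ + 1/(k·n₁)) = σ²·(k+1)/(k·n₁).
So n₁ = (1 + 1/k)·((z_{α} + z_β)/d)² = 1.500 × (3.090/0.30)².
n₁ = 1.500 × 106.09 = 159.1.
Round up: n₁ = 160, giving n₂ = 2 × 160 = 320.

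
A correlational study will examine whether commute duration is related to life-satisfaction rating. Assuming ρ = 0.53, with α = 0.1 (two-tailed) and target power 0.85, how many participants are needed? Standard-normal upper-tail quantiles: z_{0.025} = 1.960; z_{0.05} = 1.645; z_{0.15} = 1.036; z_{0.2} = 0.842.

Fisher's z: C = ½·ln((1+r)/(1−r)) = ½·ln(3.2553) = 0.5901.
n = ((z_{α/2} + z_β)/C)² + 3.
(1.645 + 1.036) / 0.5901 = 2.681 / 0.5901 = 4.543.
n = 4.543² + 3 = 20.64 + 3 = 23.6.
Round up.

n = 24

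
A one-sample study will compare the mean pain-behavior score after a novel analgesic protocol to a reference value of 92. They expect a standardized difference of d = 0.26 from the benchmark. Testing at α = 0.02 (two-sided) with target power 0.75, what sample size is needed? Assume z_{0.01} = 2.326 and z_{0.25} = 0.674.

n = 134

For a one-sample test: n = ((z_{α/2} + z_β) / d)².
z_{α/2} + z_β = 2.326 + 0.674 = 3.000.
n = (3.000 / 0.26)² = 11.538² = 133.14.
Round up.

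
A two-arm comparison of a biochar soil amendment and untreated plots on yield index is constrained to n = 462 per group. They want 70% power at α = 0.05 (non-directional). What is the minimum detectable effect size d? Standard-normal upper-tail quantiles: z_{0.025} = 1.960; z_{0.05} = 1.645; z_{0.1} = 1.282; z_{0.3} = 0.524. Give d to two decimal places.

For two independent groups of n = 462 each: d_min = (z_{α/2} + z_β)·√(2/n).
z-sum = 1.960 + 0.524 = 2.484.
d_min = 2.484 × √(2/462) = 2.484 × 0.0658 = 0.163.

d_min ≈ 0.16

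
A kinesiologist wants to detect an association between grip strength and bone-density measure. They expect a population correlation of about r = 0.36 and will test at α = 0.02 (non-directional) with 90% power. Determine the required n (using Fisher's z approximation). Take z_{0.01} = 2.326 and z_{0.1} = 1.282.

Fisher's z: C = ½·ln((1+r)/(1−r)) = ½·ln(2.1250) = 0.3769.
n = ((z_{α/2} + z_β)/C)² + 3.
(2.326 + 1.282) / 0.3769 = 3.608 / 0.3769 = 9.573.
n = 9.573² + 3 = 91.64 + 3 = 94.6.
Round up.

n = 95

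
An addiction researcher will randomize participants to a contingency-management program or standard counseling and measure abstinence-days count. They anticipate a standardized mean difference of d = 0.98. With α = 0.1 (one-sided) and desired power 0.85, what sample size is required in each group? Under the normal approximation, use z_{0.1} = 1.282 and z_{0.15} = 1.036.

For two independent groups with equal n: n = 2·((z_{α} + z_β) / d)².
z_{α} + z_β = 1.282 + 1.036 = 2.318.
n = 2 × (2.318 / 0.98)² = 2 × 2.365² = 2 × 5.59 = 11.2.
Round up to the next whole participant.

n = 12 per group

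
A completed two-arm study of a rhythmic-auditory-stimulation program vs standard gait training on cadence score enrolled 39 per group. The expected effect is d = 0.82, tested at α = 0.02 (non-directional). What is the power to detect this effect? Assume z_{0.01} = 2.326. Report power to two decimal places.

For two equal groups, power = Φ(d·√(n/2) − z_{α/2}).
d·√(n/2) = 0.82 × √(39/2) = 0.82 × 4.416 = 3.621.
z_β = 3.621 − 2.326 = 1.295.
Power = Φ(1.295) = 0.902.

power ≈ 0.90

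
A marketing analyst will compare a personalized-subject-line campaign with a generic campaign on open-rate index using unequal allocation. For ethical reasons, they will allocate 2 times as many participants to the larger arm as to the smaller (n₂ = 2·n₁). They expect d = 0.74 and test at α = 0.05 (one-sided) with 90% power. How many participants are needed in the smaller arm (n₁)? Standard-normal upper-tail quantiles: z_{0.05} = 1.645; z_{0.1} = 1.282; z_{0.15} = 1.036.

n₁ = 24

With allocation ratio k = n₂/n₁ = 2, Var(x̄₁−x̄₂) = σ²(1/n₁ + 1/(k·n₁)) = σ²·(k+1)/(k·n₁).
So n₁ = (1 + 1/k)·((z_{α} + z_β)/d)² = 1.500 × (2.927/0.74)².
n₁ = 1.500 × 15.65 = 23.5.
Round up: n₁ = 24, giving n₂ = 2 × 24 = 48.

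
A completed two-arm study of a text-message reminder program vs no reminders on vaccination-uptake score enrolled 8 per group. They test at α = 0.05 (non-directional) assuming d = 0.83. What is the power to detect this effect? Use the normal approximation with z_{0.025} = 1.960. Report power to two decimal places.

For two equal groups, power = Φ(d·√(n/2) − z_{α/2}).
d·√(n/2) = 0.83 × √(8/2) = 0.83 × 2.000 = 1.660.
z_β = 1.660 − 1.960 = -0.300.
Power = Φ(-0.300) = 0.382.

power ≈ 0.38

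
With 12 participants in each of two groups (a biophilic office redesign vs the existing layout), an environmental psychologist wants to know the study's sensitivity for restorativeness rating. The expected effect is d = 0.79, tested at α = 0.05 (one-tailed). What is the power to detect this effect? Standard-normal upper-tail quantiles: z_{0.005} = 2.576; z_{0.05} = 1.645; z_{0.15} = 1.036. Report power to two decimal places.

power ≈ 0.61

For two equal groups, power = Φ(d·√(n/2) − z_{α}).
d·√(n/2) = 0.79 × √(12/2) = 0.79 × 2.449 = 1.935.
z_β = 1.935 − 1.645 = 0.290.
Power = Φ(0.290) = 0.614.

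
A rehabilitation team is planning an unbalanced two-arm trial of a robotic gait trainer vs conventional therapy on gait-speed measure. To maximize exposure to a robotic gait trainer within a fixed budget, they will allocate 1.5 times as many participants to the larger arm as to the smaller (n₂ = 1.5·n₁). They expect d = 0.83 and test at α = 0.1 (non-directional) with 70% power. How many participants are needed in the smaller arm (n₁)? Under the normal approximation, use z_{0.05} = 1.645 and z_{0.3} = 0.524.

n₁ = 12

With allocation ratio k = n₂/n₁ = 1.5, Var(x̄₁−x̄₂) = σ²(1/n₁ + 1/(k·n₁)) = σ²·(k+1)/(k·n₁).
So n₁ = (1 + 1/k)·((z_{α/2} + z_β)/d)² = 1.667 × (2.169/0.83)².
n₁ = 1.667 × 6.83 = 11.4.
Round up: n₁ = 12, giving n₂ = 1.5 × 12 = 18.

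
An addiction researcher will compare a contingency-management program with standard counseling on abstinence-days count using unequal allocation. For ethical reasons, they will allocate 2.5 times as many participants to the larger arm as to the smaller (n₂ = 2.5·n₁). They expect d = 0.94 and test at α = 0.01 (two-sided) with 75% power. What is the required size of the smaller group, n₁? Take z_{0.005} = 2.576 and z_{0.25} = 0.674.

n₁ = 17

With allocation ratio k = n₂/n₁ = 2.5, Var(x̄₁−x̄₂) = σ²(1/n₁ + 1/(k·n₁)) = σ²·(k+1)/(k·n₁).
So n₁ = (1 + 1/k)·((z_{α/2} + z_β)/d)² = 1.400 × (3.250/0.94)².
n₁ = 1.400 × 11.95 = 16.7.
Round up: n₁ = 17, giving n₂ = ⌈2.5 × 17⌉ = ⌈42.5⌉ = 43.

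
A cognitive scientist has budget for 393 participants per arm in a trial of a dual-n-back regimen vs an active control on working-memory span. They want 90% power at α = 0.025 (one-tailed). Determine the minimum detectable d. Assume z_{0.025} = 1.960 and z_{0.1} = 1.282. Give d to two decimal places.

For two independent groups of n = 393 each: d_min = (z_{α} + z_β)·√(2/n).
z-sum = 1.960 + 1.282 = 3.242.
d_min = 3.242 × √(2/393) = 3.242 × 0.0713 = 0.231.

d_min ≈ 0.23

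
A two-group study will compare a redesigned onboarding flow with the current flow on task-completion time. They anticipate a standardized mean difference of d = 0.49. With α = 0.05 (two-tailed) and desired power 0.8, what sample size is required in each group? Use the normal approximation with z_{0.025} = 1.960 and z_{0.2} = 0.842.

For two independent groups with equal n: n = 2·((z_{α/2} + z_β) / d)².
z_{α/2} + z_β = 1.960 + 0.842 = 2.802.
n = 2 × (2.802 / 0.49)² = 2 × 5.718² = 2 × 32.70 = 65.4.
Round up to the next whole participant.

n = 66 per group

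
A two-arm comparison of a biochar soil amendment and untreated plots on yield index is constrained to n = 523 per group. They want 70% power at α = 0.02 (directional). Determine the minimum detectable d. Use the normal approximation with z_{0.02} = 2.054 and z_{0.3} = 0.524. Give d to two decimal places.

d_min ≈ 0.16

For two independent groups of n = 523 each: d_min = (z_{α} + z_β)·√(2/n).
z-sum = 2.054 + 0.524 = 2.578.
d_min = 2.578 × √(2/523) = 2.578 × 0.0618 = 0.159.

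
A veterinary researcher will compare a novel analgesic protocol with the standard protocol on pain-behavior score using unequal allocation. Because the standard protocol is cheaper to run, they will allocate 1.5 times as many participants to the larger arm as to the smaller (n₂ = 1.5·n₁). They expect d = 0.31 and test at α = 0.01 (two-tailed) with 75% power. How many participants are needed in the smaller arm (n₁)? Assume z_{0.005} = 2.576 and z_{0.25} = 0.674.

n₁ = 184

With allocation ratio k = n₂/n₁ = 1.5, Var(x̄₁−x̄₂) = σ²(1/n₁ + 1/(k·n₁)) = σ²·(k+1)/(k·n₁).
So n₁ = (1 + 1/k)·((z_{α/2} + z_β)/d)² = 1.667 × (3.250/0.31)².
n₁ = 1.667 × 109.91 = 183.2.
Round up: n₁ = 184, giving n₂ = 1.5 × 184 = 276.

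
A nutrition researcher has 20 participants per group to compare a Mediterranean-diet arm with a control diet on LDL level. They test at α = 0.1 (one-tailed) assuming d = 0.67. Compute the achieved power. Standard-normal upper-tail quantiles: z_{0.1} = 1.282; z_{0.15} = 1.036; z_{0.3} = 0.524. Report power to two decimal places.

power ≈ 0.80

For two equal groups, power = Φ(d·√(n/2) − z_{α}).
d·√(n/2) = 0.67 × √(20/2) = 0.67 × 3.162 = 2.119.
z_β = 2.119 − 1.282 = 0.837.
Power = Φ(0.837) = 0.799.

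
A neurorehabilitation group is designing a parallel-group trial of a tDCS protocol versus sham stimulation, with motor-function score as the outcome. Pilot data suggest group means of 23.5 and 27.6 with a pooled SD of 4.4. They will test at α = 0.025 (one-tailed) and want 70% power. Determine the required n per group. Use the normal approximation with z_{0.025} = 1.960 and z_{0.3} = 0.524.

Cohen's d = |M₁ − M₂| / SD_pooled = |23.5 − 27.6| / 4.4 = 4.1 / 4.4 = 0.932.
For two independent groups with equal n: n = 2·((z_{α} + z_β) / d)².
z_{α} + z_β = 1.960 + 0.524 = 2.484.
n = 2 × (2.484 / 0.932)² = 2 × 2.665² = 2 × 7.10 = 14.2.
Round up to the next whole participant.

n = 15 per group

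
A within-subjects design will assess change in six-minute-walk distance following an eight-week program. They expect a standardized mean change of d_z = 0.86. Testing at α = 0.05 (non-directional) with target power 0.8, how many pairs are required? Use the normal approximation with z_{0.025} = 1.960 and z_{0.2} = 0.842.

n = 11 pairs

For a paired (one-sample on differences) test: n = ((z_{α/2} + z_β) / d)².
z_{α/2} + z_β = 1.960 + 0.842 = 2.802.
n = (2.802 / 0.86)² = 3.258² = 10.62.
Round up.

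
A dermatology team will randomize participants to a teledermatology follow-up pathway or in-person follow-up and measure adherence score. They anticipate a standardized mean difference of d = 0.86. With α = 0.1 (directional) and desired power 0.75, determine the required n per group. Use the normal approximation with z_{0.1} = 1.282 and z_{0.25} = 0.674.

For two independent groups with equal n: n = 2·((z_{α} + z_β) / d)².
z_{α} + z_β = 1.282 + 0.674 = 1.956.
n = 2 × (1.956 / 0.86)² = 2 × 2.274² = 2 × 5.17 = 10.3.
Round up to the next whole participant.

n = 11 per group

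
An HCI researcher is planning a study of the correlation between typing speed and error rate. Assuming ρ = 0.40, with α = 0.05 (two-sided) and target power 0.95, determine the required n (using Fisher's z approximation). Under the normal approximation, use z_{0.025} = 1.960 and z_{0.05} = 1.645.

n = 76

Fisher's z: C = ½·ln((1+r)/(1−r)) = ½·ln(2.3333) = 0.4236.
n = ((z_{α/2} + z_β)/C)² + 3.
(1.960 + 1.645) / 0.4236 = 3.605 / 0.4236 = 8.510.
n = 8.510² + 3 = 72.43 + 3 = 75.4.
Round up.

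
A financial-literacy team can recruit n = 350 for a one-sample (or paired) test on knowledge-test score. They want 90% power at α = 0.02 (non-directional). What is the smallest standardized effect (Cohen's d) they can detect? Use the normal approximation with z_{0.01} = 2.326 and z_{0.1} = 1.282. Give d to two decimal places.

d_min ≈ 0.19

For a single sample (or paired design) of n = 350: d_min = (z_{α/2} + z_β)/√n.
z-sum = 2.326 + 1.282 = 3.608.
d_min = 3.608 / √350 = 3.608 / 18.708 = 0.193.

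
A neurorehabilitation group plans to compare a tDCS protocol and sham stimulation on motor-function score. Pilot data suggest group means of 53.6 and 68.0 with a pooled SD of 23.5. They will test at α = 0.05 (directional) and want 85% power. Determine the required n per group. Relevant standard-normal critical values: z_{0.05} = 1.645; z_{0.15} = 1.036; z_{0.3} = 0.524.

n = 39 per group

Cohen's d = |M₁ − M₂| / SD_pooled = |53.6 − 68.0| / 23.5 = 14.4 / 23.5 = 0.613.
For two independent groups with equal n: n = 2·((z_{α} + z_β) / d)².
z_{α} + z_β = 1.645 + 1.036 = 2.681.
n = 2 × (2.681 / 0.613)² = 2 × 4.374² = 2 × 19.13 = 38.3.
Round up to the next whole participant.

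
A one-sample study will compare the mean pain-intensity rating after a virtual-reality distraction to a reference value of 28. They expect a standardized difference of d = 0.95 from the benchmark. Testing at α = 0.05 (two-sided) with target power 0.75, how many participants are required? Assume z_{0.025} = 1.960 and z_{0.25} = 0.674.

n = 8

For a one-sample test: n = ((z_{α/2} + z_β) / d)².
z_{α/2} + z_β = 1.960 + 0.674 = 2.634.
n = (2.634 / 0.95)² = 2.773² = 7.69.
Round up.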